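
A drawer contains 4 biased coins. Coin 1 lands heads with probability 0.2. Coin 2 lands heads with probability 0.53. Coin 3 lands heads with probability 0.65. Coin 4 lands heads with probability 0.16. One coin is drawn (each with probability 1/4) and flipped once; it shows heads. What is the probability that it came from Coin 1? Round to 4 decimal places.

Tabulate prior·likelihood by source: [1] prior 0.25, lik 0.2, product 0.05000; [2] prior 0.25, lik 0.53, product 0.1325; [3] prior 0.25, lik 0.65, product 0.1625; [4] prior 0.25, lik 0.16, product 0.04000.
Normalizing constant = 0.38500; the posterior for Coin 1 is its product over the sum, 0.05000/0.38500 = 0.1299.

Posterior probability ≈ 0.1299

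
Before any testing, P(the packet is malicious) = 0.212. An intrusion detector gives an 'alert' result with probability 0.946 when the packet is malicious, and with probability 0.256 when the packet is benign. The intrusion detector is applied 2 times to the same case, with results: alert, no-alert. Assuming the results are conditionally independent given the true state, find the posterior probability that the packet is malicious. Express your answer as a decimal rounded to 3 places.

Posterior P(H) ≈ 0.067

With H the event that the packet is malicious, the joint likelihood of the observed sequence is P(data|H) = 0.946·0.054 = 0.051084 and P(data|¬H) = 0.256·0.744 = 0.19046.
Bayes: P(H|data) = 0.212·0.051084 / (0.212·0.051084 + 0.788·0.19046) = 0.010830/0.16092 = 0.0673.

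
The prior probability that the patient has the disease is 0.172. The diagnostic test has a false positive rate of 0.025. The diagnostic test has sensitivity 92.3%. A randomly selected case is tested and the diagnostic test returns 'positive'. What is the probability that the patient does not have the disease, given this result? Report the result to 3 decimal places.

P(¬H | E) ≈ 0.115

Let H be the event that the patient has the disease. P(H) = 0.172, so P(¬H) = 0.828. With E the 'positive' result, P(E|H) = 0.923 and P(E|¬H) = 0.025.
P(E) = 0.923·0.172 + 0.025·0.828 = 0.15876 + 0.020700 = 0.17946.
By Bayes' theorem, P(H|E) = 0.15876 / 0.17946 = 0.885. Hence P(¬H|E) = 1 − 0.885 = 0.115.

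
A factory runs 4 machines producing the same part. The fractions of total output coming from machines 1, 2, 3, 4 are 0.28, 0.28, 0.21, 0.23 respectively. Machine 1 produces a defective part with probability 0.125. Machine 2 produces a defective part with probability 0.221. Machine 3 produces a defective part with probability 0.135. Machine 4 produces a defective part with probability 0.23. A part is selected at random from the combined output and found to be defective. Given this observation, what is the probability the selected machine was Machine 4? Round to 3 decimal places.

Posterior probability ≈ 0.297

Tabulate prior·likelihood by source: [1] prior 0.28, lik 0.125, product 0.03500; [2] prior 0.28, lik 0.221, product 0.06188; [3] prior 0.21, lik 0.135, product 0.02835; [4] prior 0.23, lik 0.23, product 0.05290.
Normalizing constant = 0.17813; the posterior for Machine 4 is its product over the sum, 0.05290/0.17813 = 0.297.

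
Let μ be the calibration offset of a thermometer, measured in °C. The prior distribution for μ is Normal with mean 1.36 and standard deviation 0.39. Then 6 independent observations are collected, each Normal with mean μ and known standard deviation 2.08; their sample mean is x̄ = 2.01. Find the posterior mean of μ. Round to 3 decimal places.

Prior precision 1/τ₀² = 1/0.39² = 6.57462; data precision n/σ² = 6/2.08² = 1.38683.
Posterior precision = 6.57462 + 1.38683 = 7.96146.
Posterior mean = (6.57462·1.36 + 1.38683·2.01) / 7.96146 = 1.473.

Posterior mean ≈ 1.473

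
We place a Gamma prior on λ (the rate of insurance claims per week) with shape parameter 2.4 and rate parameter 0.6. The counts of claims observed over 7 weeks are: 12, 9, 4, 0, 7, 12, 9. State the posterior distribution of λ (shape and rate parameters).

Posterior: Gamma(shape=55.4, rate=7.6)

The Poisson likelihood adds the total count to the shape and the number of exposure periods to the rate. Here ∑xᵢ = 53 and n = 7, so shape 2.4→55.4 and rate 0.6→7.6.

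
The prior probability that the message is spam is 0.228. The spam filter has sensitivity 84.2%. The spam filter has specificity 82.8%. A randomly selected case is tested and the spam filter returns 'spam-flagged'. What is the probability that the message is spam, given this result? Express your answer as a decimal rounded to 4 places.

Let H be the event that the message is spam. P(H) = 0.228, so P(¬H) = 0.772. With E the 'spam-flagged' result, P(E|H) = 0.842 and P(E|¬H) = 0.172.
P(E) = 0.842·0.228 + 0.172·0.772 = 0.19198 + 0.13278 = 0.32476.
By Bayes' theorem, P(H|E) = 0.19198 / 0.32476 = 0.5911.

P(H | E) ≈ 0.5911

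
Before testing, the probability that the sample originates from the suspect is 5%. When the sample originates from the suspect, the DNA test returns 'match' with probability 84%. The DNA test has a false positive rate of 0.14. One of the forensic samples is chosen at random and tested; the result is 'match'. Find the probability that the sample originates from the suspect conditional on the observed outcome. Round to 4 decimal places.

P(H | E) ≈ 0.2400

Write H for 'the sample originates from the suspect'. Prior odds H:¬H = 0.05/0.95 = 0.052632. For the 'match' outcome, the likelihood ratio is 0.84/0.14 = 6.0000.
Posterior odds = 0.052632 × 6.0000 = 0.31579, so P(H|E) = 0.31579/(1+0.31579) = 0.2400.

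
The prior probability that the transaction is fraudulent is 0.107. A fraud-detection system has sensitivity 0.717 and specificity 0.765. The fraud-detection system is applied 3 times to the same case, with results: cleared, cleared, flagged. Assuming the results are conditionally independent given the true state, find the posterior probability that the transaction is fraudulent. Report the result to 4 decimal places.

Posterior P(H) ≈ 0.0476

Let H be the event that the transaction is fraudulent; start with P(H) = 0.107. P('flagged'|H) = 0.717, P('flagged'|¬H) = 0.235.
Update on result 1 ('cleared'): P(H) ← 0.283·0.1070 / (0.283·0.1070 + 0.765·0.8930) = 0.030281/0.71343 = 0.0424.
Update on result 2 ('cleared'): P(H) ← 0.283·0.0424 / (0.283·0.0424 + 0.765·0.9576) = 0.012012/0.74454 = 0.0161.
Update on result 3 ('flagged'): P(H) ← 0.717·0.0161 / (0.717·0.0161 + 0.235·0.9839) = 0.011567/0.24278 = 0.0476.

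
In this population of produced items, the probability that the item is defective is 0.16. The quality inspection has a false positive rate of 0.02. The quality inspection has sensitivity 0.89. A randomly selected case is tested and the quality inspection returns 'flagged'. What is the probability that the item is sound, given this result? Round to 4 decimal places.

Let H be the event that the item is defective. P(H) = 0.16, so P(¬H) = 0.84. With E the 'flagged' result, P(E|H) = 0.89 and P(E|¬H) = 0.02.
P(E) = 0.89·0.16 + 0.02·0.84 = 0.14240 + 0.016800 = 0.15920.
By Bayes' theorem, P(H|E) = 0.14240 / 0.15920 = 0.8945. Hence P(¬H|E) = 1 − 0.8945 = 0.1055.

P(¬H | E) ≈ 0.1055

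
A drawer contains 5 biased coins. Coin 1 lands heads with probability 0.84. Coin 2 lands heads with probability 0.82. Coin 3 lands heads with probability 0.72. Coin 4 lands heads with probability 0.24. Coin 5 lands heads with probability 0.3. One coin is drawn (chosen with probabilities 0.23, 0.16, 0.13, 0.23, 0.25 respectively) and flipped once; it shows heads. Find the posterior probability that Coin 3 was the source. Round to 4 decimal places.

Posterior probability ≈ 0.1707

P(heads|C1) = 0.84; P(heads|C2) = 0.82; P(heads|C3) = 0.72; P(heads|C4) = 0.24; P(heads|C5) = 0.3.
Prior × likelihood for each source: 0.23·0.84=0.1932, 0.16·0.82=0.1312, 0.13·0.72=0.09360, 0.23·0.24=0.05520, 0.25·0.3=0.07500. Summing gives P(heads) = 0.54820.
P(Coin 3 | heads) = 0.09360 / 0.54820 = 0.1707.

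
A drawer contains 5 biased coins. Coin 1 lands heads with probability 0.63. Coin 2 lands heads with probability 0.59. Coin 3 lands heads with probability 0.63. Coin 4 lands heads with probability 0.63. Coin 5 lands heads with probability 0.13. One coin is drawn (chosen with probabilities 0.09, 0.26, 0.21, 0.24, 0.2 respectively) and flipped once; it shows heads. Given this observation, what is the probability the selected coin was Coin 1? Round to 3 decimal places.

P(heads|C1) = 0.63; P(heads|C2) = 0.59; P(heads|C3) = 0.63; P(heads|C4) = 0.63; P(heads|C5) = 0.13.
Prior × likelihood for each source: 0.09·0.63=0.05670, 0.26·0.59=0.1534, 0.21·0.63=0.1323, 0.24·0.63=0.1512, 0.2·0.13=0.02600. Summing gives P(heads) = 0.51960.
P(Coin 1 | heads) = 0.05670 / 0.51960 = 0.109.

Posterior probability ≈ 0.109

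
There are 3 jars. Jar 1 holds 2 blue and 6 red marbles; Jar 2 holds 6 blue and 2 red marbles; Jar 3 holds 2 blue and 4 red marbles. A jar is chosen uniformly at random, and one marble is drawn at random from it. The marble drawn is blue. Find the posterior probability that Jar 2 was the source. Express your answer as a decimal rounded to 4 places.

Posterior probability ≈ 0.5625

Tabulate prior·likelihood by source: [1] prior 0.333333, lik 0.25, product 0.08333; [2] prior 0.333333, lik 0.75, product 0.2500; [3] prior 0.333333, lik 0.3333, product 0.1111.
Normalizing constant = 0.44444; the posterior for Jar 2 is its product over the sum, 0.2500/0.44444 = 0.5625.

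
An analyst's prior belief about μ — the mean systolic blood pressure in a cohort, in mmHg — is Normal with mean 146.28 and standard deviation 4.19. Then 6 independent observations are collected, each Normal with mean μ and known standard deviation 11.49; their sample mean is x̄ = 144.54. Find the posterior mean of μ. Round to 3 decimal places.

With known σ, the Normal prior is conjugate. Weight on the data is w = (n/σ²)/(n/σ² + 1/τ₀²) = 0.0454476/(0.0454476+0.0569603) = 0.44379.
Posterior mean = w·x̄ + (1−w)·μ₀ = 0.44379·144.54 + 0.55621·146.28 = 145.508.

Posterior mean ≈ 145.508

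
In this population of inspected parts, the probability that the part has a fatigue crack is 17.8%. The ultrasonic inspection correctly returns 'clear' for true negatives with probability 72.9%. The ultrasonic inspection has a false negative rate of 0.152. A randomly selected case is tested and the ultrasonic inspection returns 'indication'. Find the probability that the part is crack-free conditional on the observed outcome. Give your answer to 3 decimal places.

Write H for 'the part has a fatigue crack'. Prior odds H:¬H = 0.178/0.822 = 0.21655. For the 'indication' outcome, the likelihood ratio is 0.848/0.271 = 3.1292.
Posterior odds = 0.21655 × 3.1292 = 0.67760, so P(H|E) = 0.67760/(1+0.67760) = 0.404. Then P(¬H|E) = 1 − 0.404 = 0.596.

P(¬H | E) ≈ 0.596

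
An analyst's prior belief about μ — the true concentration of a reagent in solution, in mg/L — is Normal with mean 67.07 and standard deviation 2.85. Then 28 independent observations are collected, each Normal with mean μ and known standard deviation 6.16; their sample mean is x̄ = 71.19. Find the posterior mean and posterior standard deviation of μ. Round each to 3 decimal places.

Posterior mean ≈ 70.601; posterior SD ≈ 1.078

Prior precision 1/τ₀² = 1/2.85² = 0.123115; data precision n/σ² = 28/6.16² = 0.737898.
Posterior precision = 0.123115 + 0.737898 = 0.861013, giving posterior SD = 1/√0.861013 = 1.078.
Posterior mean = (0.123115·67.07 + 0.737898·71.19) / 0.861013 = 70.601.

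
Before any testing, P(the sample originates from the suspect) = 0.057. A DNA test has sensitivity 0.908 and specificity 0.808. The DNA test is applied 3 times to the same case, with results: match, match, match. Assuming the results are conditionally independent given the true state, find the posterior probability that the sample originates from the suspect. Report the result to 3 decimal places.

Let H be the event that the sample originates from the suspect; start with P(H) = 0.057. P('match'|H) = 0.908, P('match'|¬H) = 0.192.
Update on result 1 ('match'): P(H) ← 0.908·0.0570 / (0.908·0.0570 + 0.192·0.9430) = 0.051756/0.23281 = 0.2223.
Update on result 2 ('match'): P(H) ← 0.908·0.2223 / (0.908·0.2223 + 0.192·0.7777) = 0.20186/0.35117 = 0.5748.
Update on result 3 ('match'): P(H) ← 0.908·0.5748 / (0.908·0.5748 + 0.192·0.4252) = 0.52192/0.60356 = 0.8647.

Posterior P(H) ≈ 0.865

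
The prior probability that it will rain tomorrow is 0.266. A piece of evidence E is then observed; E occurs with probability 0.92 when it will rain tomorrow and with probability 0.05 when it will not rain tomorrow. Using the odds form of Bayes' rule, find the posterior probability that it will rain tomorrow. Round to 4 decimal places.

Posterior probability ≈ 0.8696

Prior odds = 0.266/(1−0.266) = 0.36240. In log-odds, ln(0.36240) = -1.0150.
Add log likelihood ratio: ln(18.400) = 2.9124.
Posterior log-odds = 1.8973, so posterior odds = exp(1.8973) = 6.6681. Converting, P(H|E) = 6.6681/7.6681 = 0.8696.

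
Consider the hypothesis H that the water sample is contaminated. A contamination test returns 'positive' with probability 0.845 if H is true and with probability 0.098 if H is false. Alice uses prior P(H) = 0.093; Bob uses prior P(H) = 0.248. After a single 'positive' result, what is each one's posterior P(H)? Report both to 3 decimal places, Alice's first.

The likelihood ratio for a 'positive' result is 0.845/0.098 = 8.6224.
Alice: prior odds 0.093/0.907 = 0.10254; posterior odds 0.88411; posterior probability 0.469.
Bob: prior odds 0.248/0.752 = 0.32979; posterior odds 2.8436; posterior probability 0.740.

Alice: 0.469; Bob: 0.740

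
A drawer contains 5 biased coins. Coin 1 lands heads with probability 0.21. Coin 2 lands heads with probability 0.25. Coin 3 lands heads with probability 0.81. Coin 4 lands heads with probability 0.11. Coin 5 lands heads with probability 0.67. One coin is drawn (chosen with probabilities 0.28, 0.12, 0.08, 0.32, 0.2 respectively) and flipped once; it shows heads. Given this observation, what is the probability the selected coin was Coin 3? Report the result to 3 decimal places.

Posterior probability ≈ 0.201

P(heads|C1) = 0.21; P(heads|C2) = 0.25; P(heads|C3) = 0.81; P(heads|C4) = 0.11; P(heads|C5) = 0.67.
Prior × likelihood for each source: 0.28·0.21=0.05880, 0.12·0.25=0.03000, 0.08·0.81=0.06480, 0.32·0.11=0.03520, 0.2·0.67=0.1340. Summing gives P(heads) = 0.32280.
P(Coin 3 | heads) = 0.06480 / 0.32280 = 0.201.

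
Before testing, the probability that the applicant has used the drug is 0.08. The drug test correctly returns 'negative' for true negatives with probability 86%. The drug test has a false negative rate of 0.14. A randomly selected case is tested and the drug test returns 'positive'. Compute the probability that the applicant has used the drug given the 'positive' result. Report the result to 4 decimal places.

P(H | E) ≈ 0.3482

Let H be the event that the applicant has used the drug. P(H) = 0.08, so P(¬H) = 0.92. With E the 'positive' result, P(E|H) = 0.86 and P(E|¬H) = 0.14.
P(E) = 0.86·0.08 + 0.14·0.92 = 0.068800 + 0.12880 = 0.19760.
By Bayes' theorem, P(H|E) = 0.068800 / 0.19760 = 0.3482.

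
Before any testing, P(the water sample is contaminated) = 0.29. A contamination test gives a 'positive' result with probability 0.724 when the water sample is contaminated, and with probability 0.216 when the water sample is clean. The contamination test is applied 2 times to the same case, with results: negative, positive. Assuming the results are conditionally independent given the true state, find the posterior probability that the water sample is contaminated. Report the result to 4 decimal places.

With H the event that the water sample is contaminated, the joint likelihood of the observed sequence is P(data|H) = 0.276·0.724 = 0.19982 and P(data|¬H) = 0.784·0.216 = 0.16934.
Bayes: P(H|data) = 0.29·0.19982 / (0.29·0.19982 + 0.71·0.16934) = 0.057949/0.17818 = 0.3252.

Posterior P(H) ≈ 0.3252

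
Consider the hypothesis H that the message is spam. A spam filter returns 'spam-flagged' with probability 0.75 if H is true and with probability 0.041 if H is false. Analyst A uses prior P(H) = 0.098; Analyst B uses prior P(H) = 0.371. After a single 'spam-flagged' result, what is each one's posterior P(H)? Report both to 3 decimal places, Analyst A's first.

The likelihood ratio for a 'spam-flagged' result is 0.75/0.041 = 18.293.
Analyst A: prior odds 0.098/0.902 = 0.10865; posterior odds 1.9875; posterior probability 0.665.
Analyst B: prior odds 0.371/0.629 = 0.58983; posterior odds 10.789; posterior probability 0.915.

Analyst A: 0.665; Analyst B: 0.915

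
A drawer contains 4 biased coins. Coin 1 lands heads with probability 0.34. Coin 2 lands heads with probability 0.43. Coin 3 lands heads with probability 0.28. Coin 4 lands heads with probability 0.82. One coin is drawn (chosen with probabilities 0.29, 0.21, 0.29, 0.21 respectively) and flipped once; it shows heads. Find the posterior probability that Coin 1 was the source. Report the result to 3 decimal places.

Posterior probability ≈ 0.223

P(heads|C1) = 0.34; P(heads|C2) = 0.43; P(heads|C3) = 0.28; P(heads|C4) = 0.82.
Prior × likelihood for each source: 0.29·0.34=0.09860, 0.21·0.43=0.09030, 0.29·0.28=0.08120, 0.21·0.82=0.1722. Summing gives P(heads) = 0.44230.
P(Coin 1 | heads) = 0.09860 / 0.44230 = 0.223.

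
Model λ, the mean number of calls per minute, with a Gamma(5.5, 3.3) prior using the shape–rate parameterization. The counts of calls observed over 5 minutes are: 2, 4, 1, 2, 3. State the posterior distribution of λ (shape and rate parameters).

Posterior: Gamma(shape=17.5, rate=8.3)

Total count ∑xᵢ = 12 over n = 5 minutes.
Gamma is conjugate to the Poisson likelihood: posterior is Gamma(shape = 5.5+12 = 17.5, rate = 3.3+5 = 8.3).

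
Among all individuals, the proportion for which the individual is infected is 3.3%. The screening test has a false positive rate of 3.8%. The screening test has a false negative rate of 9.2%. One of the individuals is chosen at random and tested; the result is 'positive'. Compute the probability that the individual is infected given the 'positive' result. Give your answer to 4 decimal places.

P(H | E) ≈ 0.4492

Write H for 'the individual is infected'. Prior odds H:¬H = 0.033/0.967 = 0.034126. For the 'positive' outcome, the likelihood ratio is 0.908/0.038 = 23.895.
Posterior odds = 0.034126 × 23.895 = 0.81544, so P(H|E) = 0.81544/(1+0.81544) = 0.4492.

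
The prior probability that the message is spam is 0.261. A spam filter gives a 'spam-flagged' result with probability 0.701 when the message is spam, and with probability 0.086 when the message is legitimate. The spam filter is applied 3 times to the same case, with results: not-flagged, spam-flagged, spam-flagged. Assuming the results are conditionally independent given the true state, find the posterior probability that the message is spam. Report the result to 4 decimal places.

Posterior P(H) ≈ 0.8847

Let H be the event that the message is spam; start with P(H) = 0.261. P('spam-flagged'|H) = 0.701, P('spam-flagged'|¬H) = 0.086.
Update on result 1 ('not-flagged'): P(H) ← 0.299·0.2610 / (0.299·0.2610 + 0.914·0.7390) = 0.078039/0.75348 = 0.1036.
Update on result 2 ('spam-flagged'): P(H) ← 0.701·0.1036 / (0.701·0.1036 + 0.086·0.8964) = 0.072603/0.14970 = 0.4850.
Update on result 3 ('spam-flagged'): P(H) ← 0.701·0.4850 / (0.701·0.4850 + 0.086·0.5150) = 0.33999/0.38428 = 0.8847.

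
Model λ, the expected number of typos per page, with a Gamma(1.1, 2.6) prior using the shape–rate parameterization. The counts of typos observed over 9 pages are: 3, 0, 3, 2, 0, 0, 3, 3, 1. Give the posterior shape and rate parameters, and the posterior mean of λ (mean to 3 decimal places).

Posterior: Gamma(shape=16.1, rate=11.6); mean ≈ 1.388

The Poisson likelihood adds the total count to the shape and the number of exposure periods to the rate. Here ∑xᵢ = 15 and n = 9, so shape 1.1→16.1 and rate 2.6→11.6.
E[λ | data] = 16.1/11.6 = 1.388.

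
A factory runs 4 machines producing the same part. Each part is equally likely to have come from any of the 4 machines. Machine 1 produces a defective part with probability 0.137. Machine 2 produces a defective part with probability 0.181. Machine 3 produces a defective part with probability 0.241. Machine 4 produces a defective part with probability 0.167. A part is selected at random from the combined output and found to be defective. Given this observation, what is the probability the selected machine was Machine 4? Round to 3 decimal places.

Posterior probability ≈ 0.230

P(defective|M1) = 0.137; P(defective|M2) = 0.181; P(defective|M3) = 0.241; P(defective|M4) = 0.167.
Prior × likelihood for each source: 0.25·0.137=0.03425, 0.25·0.181=0.04525, 0.25·0.241=0.06025, 0.25·0.167=0.04175. Summing gives P(defective) = 0.18150.
P(Machine 4 | defective) = 0.04175 / 0.18150 = 0.230.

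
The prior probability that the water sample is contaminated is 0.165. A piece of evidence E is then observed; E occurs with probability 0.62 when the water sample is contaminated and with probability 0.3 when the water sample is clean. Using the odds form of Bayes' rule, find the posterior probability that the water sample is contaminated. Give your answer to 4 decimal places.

Posterior probability ≈ 0.2900

Prior odds = 0.165/(1−0.165) = 0.19760.
Likelihood ratio for E = 0.62/0.3 = 2.0667.
Posterior odds = prior odds × LR = 0.40838.
Posterior probability = odds/(1+odds) = 0.40838/1.4084 = 0.2900.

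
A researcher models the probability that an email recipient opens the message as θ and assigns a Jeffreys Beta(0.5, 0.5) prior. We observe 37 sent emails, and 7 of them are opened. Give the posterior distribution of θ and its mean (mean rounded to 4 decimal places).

Posterior: Beta(7.5, 30.5); mean ≈ 0.1974

The binomial likelihood is conjugate to the Beta prior: with 7 successes and 30 failures, the posterior is Beta(0.5+7, 0.5+30) = Beta(7.5, 30.5).
E[θ | data] = 7.5/(7.5+30.5) = 0.1974.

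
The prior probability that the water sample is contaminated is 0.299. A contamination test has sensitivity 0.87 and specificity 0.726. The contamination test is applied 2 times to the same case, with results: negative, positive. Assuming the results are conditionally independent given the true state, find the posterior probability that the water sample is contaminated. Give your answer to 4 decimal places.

With H the event that the water sample is contaminated, the joint likelihood of the observed sequence is P(data|H) = 0.13·0.87 = 0.11310 and P(data|¬H) = 0.726·0.274 = 0.19892.
Bayes: P(H|data) = 0.299·0.11310 / (0.299·0.11310 + 0.701·0.19892) = 0.033817/0.17326 = 0.1952.

Posterior P(H) ≈ 0.1952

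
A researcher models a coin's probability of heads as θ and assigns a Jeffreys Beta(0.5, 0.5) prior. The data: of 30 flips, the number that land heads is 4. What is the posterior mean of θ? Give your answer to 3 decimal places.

Observing 4 successes and 26 failures updates Beta(0.5, 0.5) by adding the success and failure counts to the two shape parameters: α = 0.5+4 = 4.5, β = 0.5+26 = 26.5.
Posterior mean = α/(α+β) = 4.5/31 = 0.145.

Posterior mean ≈ 0.145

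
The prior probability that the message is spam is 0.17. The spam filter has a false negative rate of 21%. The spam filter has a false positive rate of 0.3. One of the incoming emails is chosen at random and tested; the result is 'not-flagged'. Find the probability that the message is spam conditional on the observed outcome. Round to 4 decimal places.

Write H for 'the message is spam'. Prior odds H:¬H = 0.17/0.83 = 0.20482. For the 'not-flagged' outcome, the likelihood ratio is 0.21/0.7 = 0.30000.
Posterior odds = 0.20482 × 0.30000 = 0.061446, so P(H|E) = 0.061446/(1+0.061446) = 0.0579.

P(H | E) ≈ 0.0579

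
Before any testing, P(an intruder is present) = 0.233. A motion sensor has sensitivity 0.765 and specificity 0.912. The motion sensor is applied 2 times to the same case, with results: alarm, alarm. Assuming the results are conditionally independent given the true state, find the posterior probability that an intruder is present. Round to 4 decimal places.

Posterior P(H) ≈ 0.9583

With H the event that an intruder is present, the joint likelihood of the observed sequence is P(data|H) = 0.765·0.765 = 0.58522 and P(data|¬H) = 0.088·0.088 = 0.0077440.
Bayes: P(H|data) = 0.233·0.58522 / (0.233·0.58522 + 0.767·0.0077440) = 0.13636/0.14230 = 0.9583.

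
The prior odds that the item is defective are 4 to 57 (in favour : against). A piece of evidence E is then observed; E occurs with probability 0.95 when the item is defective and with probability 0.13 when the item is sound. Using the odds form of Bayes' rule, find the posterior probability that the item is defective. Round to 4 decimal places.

Posterior probability ≈ 0.3390

Prior odds = 4/57 = 0.070175.
Likelihood ratio for E = 0.95/0.13 = 7.3077.
Posterior odds = prior odds × LR = 0.51282.
Posterior probability = odds/(1+odds) = 0.51282/1.5128 = 0.3390.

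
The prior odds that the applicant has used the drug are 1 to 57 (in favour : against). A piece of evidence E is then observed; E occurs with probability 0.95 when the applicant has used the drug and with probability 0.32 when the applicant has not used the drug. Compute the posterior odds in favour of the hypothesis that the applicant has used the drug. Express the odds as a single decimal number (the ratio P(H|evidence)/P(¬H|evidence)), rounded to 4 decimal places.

Posterior odds ≈ 0.0521

Prior odds = 1/57 = 0.017544. In log-odds, ln(0.017544) = -4.0431.
Add log likelihood ratio: ln(2.9688) = 1.0881.
Posterior log-odds = -2.9549, so posterior odds = exp(-2.9549) = 0.052083.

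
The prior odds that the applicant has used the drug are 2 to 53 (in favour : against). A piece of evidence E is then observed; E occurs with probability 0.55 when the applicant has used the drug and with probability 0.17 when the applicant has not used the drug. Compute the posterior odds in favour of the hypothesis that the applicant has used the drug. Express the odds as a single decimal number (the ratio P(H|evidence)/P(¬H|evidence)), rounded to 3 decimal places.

Prior odds = 2/53 = 0.037736. In log-odds, ln(0.037736) = -3.2771.
Add log likelihood ratio: ln(3.2353) = 1.1741.
Posterior log-odds = -2.1030, so posterior odds = exp(-2.1030) = 0.12209.

Posterior odds ≈ 0.122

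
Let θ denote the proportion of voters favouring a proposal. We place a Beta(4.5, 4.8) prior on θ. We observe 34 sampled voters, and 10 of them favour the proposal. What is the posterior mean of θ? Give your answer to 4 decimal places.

The binomial likelihood is conjugate to the Beta prior: with 10 successes and 24 failures, the posterior is Beta(4.5+10, 4.8+24) = Beta(14.5, 28.8).
E[θ | data] = 14.5/(14.5+28.8) = 0.3349.

Posterior mean ≈ 0.3349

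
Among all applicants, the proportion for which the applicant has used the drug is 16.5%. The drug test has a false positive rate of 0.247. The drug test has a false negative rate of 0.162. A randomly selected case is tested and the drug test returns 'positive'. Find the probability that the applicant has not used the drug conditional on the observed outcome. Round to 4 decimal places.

Let H be the event that the applicant has used the drug. P(H) = 0.165, so P(¬H) = 0.835. With E the 'positive' result, P(E|H) = 0.838 and P(E|¬H) = 0.247.
P(E) = 0.838·0.165 + 0.247·0.835 = 0.13827 + 0.20624 = 0.34452.
By Bayes' theorem, P(H|E) = 0.13827 / 0.34452 = 0.4013. Hence P(¬H|E) = 1 − 0.4013 = 0.5987.

P(¬H | E) ≈ 0.5987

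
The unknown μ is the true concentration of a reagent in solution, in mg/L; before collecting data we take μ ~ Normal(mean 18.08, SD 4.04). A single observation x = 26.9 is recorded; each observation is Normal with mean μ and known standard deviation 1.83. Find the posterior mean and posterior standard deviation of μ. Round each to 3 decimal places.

Posterior mean ≈ 25.398; posterior SD ≈ 1.667

With known σ, the Normal prior is conjugate. Weight on the data is w = (n/σ²)/(n/σ² + 1/τ₀²) = 0.298606/(0.298606+0.0612685) = 0.82975.
Posterior mean = w·x̄ + (1−w)·μ₀ = 0.82975·26.9 + 0.17025·18.08 = 25.398. Posterior variance = 1/(0.298606+0.0612685) = 2.77875, so SD = 1.667.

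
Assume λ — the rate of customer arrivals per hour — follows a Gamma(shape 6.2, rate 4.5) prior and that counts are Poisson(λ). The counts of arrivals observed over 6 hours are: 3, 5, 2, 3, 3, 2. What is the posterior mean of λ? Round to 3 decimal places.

Total count ∑xᵢ = 18 over n = 6 hours.
Gamma is conjugate to the Poisson likelihood: posterior is Gamma(shape = 6.2+18 = 24.2, rate = 4.5+6 = 10.5).
Posterior mean = shape/rate = 24.2/10.5 = 2.305.

Posterior mean ≈ 2.305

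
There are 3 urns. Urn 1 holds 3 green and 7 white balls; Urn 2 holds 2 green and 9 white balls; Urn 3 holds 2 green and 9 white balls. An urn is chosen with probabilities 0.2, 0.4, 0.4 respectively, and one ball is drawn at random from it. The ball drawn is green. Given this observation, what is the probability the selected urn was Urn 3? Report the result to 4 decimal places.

Tabulate prior·likelihood by source: [1] prior 0.2, lik 0.3, product 0.06000; [2] prior 0.4, lik 0.1818, product 0.07273; [3] prior 0.4, lik 0.1818, product 0.07273.
Normalizing constant = 0.20545; the posterior for Urn 3 is its product over the sum, 0.07273/0.20545 = 0.3540.

Posterior probability ≈ 0.3540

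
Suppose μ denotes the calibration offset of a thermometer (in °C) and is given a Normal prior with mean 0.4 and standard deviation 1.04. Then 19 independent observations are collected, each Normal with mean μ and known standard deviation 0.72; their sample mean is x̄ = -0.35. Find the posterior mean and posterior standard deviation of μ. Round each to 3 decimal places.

Prior precision 1/τ₀² = 1/1.04² = 0.924556; data precision n/σ² = 19/0.72² = 36.6512.
Posterior precision = 0.924556 + 36.6512 = 37.5758, giving posterior SD = 1/√37.5758 = 0.163.
Posterior mean = (0.924556·0.4 + 36.6512·-0.35) / 37.5758 = -0.332.

Posterior mean ≈ -0.332; posterior SD ≈ 0.163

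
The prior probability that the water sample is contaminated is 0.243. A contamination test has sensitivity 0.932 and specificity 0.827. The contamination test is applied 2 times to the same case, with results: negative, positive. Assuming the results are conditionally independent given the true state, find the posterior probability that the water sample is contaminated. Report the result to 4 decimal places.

Let H be the event that the water sample is contaminated; start with P(H) = 0.243. P('positive'|H) = 0.932, P('positive'|¬H) = 0.173.
Update on result 1 ('negative'): P(H) ← 0.068·0.2430 / (0.068·0.2430 + 0.827·0.7570) = 0.016524/0.64256 = 0.0257.
Update on result 2 ('positive'): P(H) ← 0.932·0.0257 / (0.932·0.0257 + 0.173·0.9743) = 0.023967/0.19252 = 0.1245.

Posterior P(H) ≈ 0.1245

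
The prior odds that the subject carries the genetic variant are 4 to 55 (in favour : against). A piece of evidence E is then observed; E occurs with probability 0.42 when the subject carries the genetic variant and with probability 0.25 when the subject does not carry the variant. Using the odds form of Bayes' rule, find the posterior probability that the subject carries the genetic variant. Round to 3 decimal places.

Prior odds = 4/55 = 0.072727. In log-odds, ln(0.072727) = -2.6210.
Add log likelihood ratio: ln(1.6800) = 0.51879.
Posterior log-odds = -2.1022, so posterior odds = exp(-2.1022) = 0.12218. Converting, P(H|E) = 0.12218/1.1222 = 0.109.

Posterior probability ≈ 0.109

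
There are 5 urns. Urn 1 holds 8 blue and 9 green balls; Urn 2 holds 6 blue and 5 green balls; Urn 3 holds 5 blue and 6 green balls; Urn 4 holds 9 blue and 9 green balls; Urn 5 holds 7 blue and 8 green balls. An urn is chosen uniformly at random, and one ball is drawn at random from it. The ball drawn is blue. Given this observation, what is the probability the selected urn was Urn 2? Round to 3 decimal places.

Posterior probability ≈ 0.224

P(blue|Urn 1) = 0.4706; P(blue|Urn 2) = 0.5455; P(blue|Urn 3) = 0.4545; P(blue|Urn 4) = 0.5; P(blue|Urn 5) = 0.4667.
Prior × likelihood for each source: 0.2·0.4706=0.09412, 0.2·0.5455=0.1091, 0.2·0.4545=0.09091, 0.2·0.5=0.1000, 0.2·0.4667=0.09333. Summing gives P(blue) = 0.48745.
P(Urn 2 | blue) = 0.1091 / 0.48745 = 0.224.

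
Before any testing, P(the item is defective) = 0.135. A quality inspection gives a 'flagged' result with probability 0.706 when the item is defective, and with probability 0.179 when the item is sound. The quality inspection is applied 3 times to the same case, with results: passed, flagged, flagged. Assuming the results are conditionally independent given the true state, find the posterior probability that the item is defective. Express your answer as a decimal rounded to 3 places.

Let H be the event that the item is defective; start with P(H) = 0.135. P('flagged'|H) = 0.706, P('flagged'|¬H) = 0.179.
Update on result 1 ('passed'): P(H) ← 0.294·0.1350 / (0.294·0.1350 + 0.821·0.8650) = 0.039690/0.74985 = 0.0529.
Update on result 2 ('flagged'): P(H) ← 0.706·0.0529 / (0.706·0.0529 + 0.179·0.9471) = 0.037369/0.20689 = 0.1806.
Update on result 3 ('flagged'): P(H) ← 0.706·0.1806 / (0.706·0.1806 + 0.179·0.8194) = 0.12752/0.27419 = 0.4651.

Posterior P(H) ≈ 0.465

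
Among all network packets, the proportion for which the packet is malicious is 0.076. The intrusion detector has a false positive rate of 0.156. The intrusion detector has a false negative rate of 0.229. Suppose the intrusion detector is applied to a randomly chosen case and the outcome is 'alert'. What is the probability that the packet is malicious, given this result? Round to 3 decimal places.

Let H be the event that the packet is malicious. P(H) = 0.076, so P(¬H) = 0.924. With E the 'alert' result, P(E|H) = 0.771 and P(E|¬H) = 0.156.
P(E) = 0.771·0.076 + 0.156·0.924 = 0.058596 + 0.14414 = 0.20274.
By Bayes' theorem, P(H|E) = 0.058596 / 0.20274 = 0.289.

P(H | E) ≈ 0.289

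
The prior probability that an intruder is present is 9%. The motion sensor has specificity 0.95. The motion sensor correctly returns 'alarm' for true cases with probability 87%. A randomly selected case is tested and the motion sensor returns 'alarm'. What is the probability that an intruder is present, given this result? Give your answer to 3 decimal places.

Let H be the event that an intruder is present. P(H) = 0.09, so P(¬H) = 0.91. With E the 'alarm' result, P(E|H) = 0.87 and P(E|¬H) = 0.05.
P(E) = 0.87·0.09 + 0.05·0.91 = 0.078300 + 0.045500 = 0.12380.
By Bayes' theorem, P(H|E) = 0.078300 / 0.12380 = 0.632.

P(H | E) ≈ 0.632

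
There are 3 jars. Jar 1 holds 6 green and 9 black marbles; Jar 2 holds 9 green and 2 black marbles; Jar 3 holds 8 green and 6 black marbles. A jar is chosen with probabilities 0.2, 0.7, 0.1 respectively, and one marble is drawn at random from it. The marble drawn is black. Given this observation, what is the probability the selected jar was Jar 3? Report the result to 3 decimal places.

Tabulate prior·likelihood by source: [1] prior 0.2, lik 0.6, product 0.1200; [2] prior 0.7, lik 0.1818, product 0.1273; [3] prior 0.1, lik 0.4286, product 0.04286.
Normalizing constant = 0.29013; the posterior for Jar 3 is its product over the sum, 0.04286/0.29013 = 0.148.

Posterior probability ≈ 0.148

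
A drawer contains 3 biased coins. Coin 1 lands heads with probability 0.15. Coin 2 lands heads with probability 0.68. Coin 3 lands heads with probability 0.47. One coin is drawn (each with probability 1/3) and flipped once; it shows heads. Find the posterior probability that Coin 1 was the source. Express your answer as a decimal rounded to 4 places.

P(heads|C1) = 0.15; P(heads|C2) = 0.68; P(heads|C3) = 0.47.
Prior × likelihood for each source: 0.333333·0.15=0.05000, 0.333333·0.68=0.2267, 0.333333·0.47=0.1567. Summing gives P(heads) = 0.43333.
P(Coin 1 | heads) = 0.05000 / 0.43333 = 0.1154.

Posterior probability ≈ 0.1154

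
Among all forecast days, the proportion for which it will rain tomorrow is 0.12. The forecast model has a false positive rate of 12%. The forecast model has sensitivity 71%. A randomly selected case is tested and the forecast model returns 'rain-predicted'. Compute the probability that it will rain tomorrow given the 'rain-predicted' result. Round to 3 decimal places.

P(H | E) ≈ 0.447

Let H be the event that it will rain tomorrow. P(H) = 0.12, so P(¬H) = 0.88. With E the 'rain-predicted' result, P(E|H) = 0.71 and P(E|¬H) = 0.12.
P(E) = 0.71·0.12 + 0.12·0.88 = 0.085200 + 0.10560 = 0.19080.
By Bayes' theorem, P(H|E) = 0.085200 / 0.19080 = 0.447.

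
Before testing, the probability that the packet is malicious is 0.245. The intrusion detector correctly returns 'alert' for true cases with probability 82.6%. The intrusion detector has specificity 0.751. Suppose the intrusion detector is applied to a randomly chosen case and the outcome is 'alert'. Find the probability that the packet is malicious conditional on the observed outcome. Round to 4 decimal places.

P(H | E) ≈ 0.5184

Let H be the event that the packet is malicious. P(H) = 0.245, so P(¬H) = 0.755. With E the 'alert' result, P(E|H) = 0.826 and P(E|¬H) = 0.249.
P(E) = 0.826·0.245 + 0.249·0.755 = 0.20237 + 0.18799 = 0.39036.
By Bayes' theorem, P(H|E) = 0.20237 / 0.39036 = 0.5184.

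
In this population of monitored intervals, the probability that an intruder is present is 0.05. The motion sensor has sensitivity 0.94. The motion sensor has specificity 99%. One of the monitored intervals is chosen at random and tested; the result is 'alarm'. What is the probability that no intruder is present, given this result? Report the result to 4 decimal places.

P(¬H | E) ≈ 0.1681

Write H for 'an intruder is present'. Prior odds H:¬H = 0.05/0.95 = 0.052632. For the 'alarm' outcome, the likelihood ratio is 0.94/0.01 = 94.000.
Posterior odds = 0.052632 × 94.000 = 4.9474, so P(H|E) = 4.9474/(1+4.9474) = 0.8319. Then P(¬H|E) = 1 − 0.8319 = 0.1681.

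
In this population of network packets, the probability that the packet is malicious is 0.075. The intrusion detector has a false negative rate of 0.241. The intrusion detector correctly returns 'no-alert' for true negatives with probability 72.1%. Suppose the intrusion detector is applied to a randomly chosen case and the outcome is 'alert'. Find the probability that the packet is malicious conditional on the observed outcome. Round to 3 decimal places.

Let H be the event that the packet is malicious. P(H) = 0.075, so P(¬H) = 0.925. With E the 'alert' result, P(E|H) = 0.759 and P(E|¬H) = 0.279.
P(E) = 0.759·0.075 + 0.279·0.925 = 0.056925 + 0.25808 = 0.31500.
By Bayes' theorem, P(H|E) = 0.056925 / 0.31500 = 0.181.

P(H | E) ≈ 0.181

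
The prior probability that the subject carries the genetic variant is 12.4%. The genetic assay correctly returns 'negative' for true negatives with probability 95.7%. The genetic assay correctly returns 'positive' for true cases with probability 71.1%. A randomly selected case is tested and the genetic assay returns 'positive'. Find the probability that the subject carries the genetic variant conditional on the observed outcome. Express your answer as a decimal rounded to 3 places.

P(H | E) ≈ 0.701

Let H be the event that the subject carries the genetic variant. P(H) = 0.124, so P(¬H) = 0.876. With E the 'positive' result, P(E|H) = 0.711 and P(E|¬H) = 0.043.
P(E) = 0.711·0.124 + 0.043·0.876 = 0.088164 + 0.037668 = 0.12583.
By Bayes' theorem, P(H|E) = 0.088164 / 0.12583 = 0.701.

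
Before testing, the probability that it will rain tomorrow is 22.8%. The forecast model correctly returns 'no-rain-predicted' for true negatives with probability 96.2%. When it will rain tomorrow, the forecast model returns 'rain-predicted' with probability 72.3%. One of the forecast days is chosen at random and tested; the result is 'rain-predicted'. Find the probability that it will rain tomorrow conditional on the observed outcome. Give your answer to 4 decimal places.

Let H be the event that it will rain tomorrow. P(H) = 0.228, so P(¬H) = 0.772. With E the 'rain-predicted' result, P(E|H) = 0.723 and P(E|¬H) = 0.038.
P(E) = 0.723·0.228 + 0.038·0.772 = 0.16484 + 0.029336 = 0.19418.
By Bayes' theorem, P(H|E) = 0.16484 / 0.19418 = 0.8489.

P(H | E) ≈ 0.8489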